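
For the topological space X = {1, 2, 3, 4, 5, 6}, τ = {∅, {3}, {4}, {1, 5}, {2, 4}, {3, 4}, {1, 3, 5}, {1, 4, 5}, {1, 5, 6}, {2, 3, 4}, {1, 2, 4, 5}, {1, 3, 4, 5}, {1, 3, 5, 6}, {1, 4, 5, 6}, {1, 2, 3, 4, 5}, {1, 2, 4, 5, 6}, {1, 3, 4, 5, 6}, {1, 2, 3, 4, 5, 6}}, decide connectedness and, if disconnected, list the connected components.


(X, τ) is disconnected; components = [{3}, {2, 4}, {1, 5, 6}].

Find clopen sets (U ∈ τ with X ∖ U ∈ τ):
  U = ∅, X ∖ U = {1, 2, 3, 4, 5, 6} — both open, so U is clopen.
  U = {3}, X ∖ U = {1, 2, 4, 5, 6} — both open, so U is clopen.
  U = {2, 4}, X ∖ U = {1, 3, 5, 6} — both open, so U is clopen.
  U = {1, 5, 6}, X ∖ U = {2, 3, 4} — both open, so U is clopen.
  U = {2, 3, 4}, X ∖ U = {1, 5, 6} — both open, so U is clopen.
  U = {1, 3, 5, 6}, X ∖ U = {2, 4} — both open, so U is clopen.
  U = {1, 2, 4, 5, 6}, X ∖ U = {3} — both open, so U is clopen.
  U = {1, 2, 3, 4, 5, 6}, X ∖ U = ∅ — both open, so U is clopen.
Nontrivial clopen(s) exist: e.g. {2, 3, 4}. So (X, τ) is disconnected.
Compute connected components by grouping points that agree on all clopens:
  component: {3}
  component: {2, 4}
  component: {1, 5, 6}


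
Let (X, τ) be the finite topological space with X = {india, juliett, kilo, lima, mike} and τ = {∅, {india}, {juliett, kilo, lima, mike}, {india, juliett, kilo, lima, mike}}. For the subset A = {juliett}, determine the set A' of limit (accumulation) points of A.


A' = {kilo, lima, mike}

For each x ∈ X, list the open sets U ∈ τ with x ∈ U, then check whether U ∩ (A ∖ {x}) ≠ ∅ for every such U.
  x = india: open {india} ∋ x has {india} ∩ (A ∖ {india}) = ∅, so x is NOT a limit point.
  x = juliett: open {juliett, kilo, lima, mike} ∋ x has {juliett, kilo, lima, mike} ∩ (A ∖ {juliett}) = ∅, so x is NOT a limit point.
  x = kilo: opens ∋ x are {juliett, kilo, lima, mike}, {india, juliett, kilo, lima, mike}; each meets A ∖ {kilo}, so x IS a limit point.
  x = lima: opens ∋ x are {juliett, kilo, lima, mike}, {india, juliett, kilo, lima, mike}; each meets A ∖ {lima}, so x IS a limit point.
  x = mike: opens ∋ x are {juliett, kilo, lima, mike}, {india, juliett, kilo, lima, mike}; each meets A ∖ {mike}, so x IS a limit point.
Collecting: A' = {kilo, lima, mike}.


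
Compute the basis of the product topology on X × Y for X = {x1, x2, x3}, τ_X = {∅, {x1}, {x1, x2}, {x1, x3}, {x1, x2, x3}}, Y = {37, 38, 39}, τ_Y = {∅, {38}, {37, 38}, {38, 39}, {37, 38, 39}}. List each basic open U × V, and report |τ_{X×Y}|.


Basis B = {∅ × ∅, {x1} × {38}, {x1} × {37, 38}, {x1} × {38, 39}, {x1, x2} × {38}, {x1, x3} × {38}, {x1} × {37, 38, 39}, {x1, x2, x3} × {38}, {x1, x2} × {37, 38}, {x1, x3} × {37, 38}, {x1, x2} × {38, 39}, {x1, x3} × {38, 39}, {x1, x2} × {37, 38, 39}, {x1, x3} × {37, 38, 39}, {x1, x2, x3} × {37, 38}, {x1, x2, x3} × {38, 39}, {x1, x2, x3} × {37, 38, 39}}; |τ_{X×Y}| = 48.

Enumerate products U × V with U ∈ τ_X, V ∈ τ_Y (deduplicated):
  ∅ × ∅ = {} (∅)
  {x1} × {38} = {(x1,38)}
  {x1} × {37, 38} = {(x1,37), (x1,38)}
  {x1} × {38, 39} = {(x1,38), (x1,39)}
  {x1, x2} × {38} = {(x1,38), (x2,38)}
  {x1, x3} × {38} = {(x1,38), (x3,38)}
  {x1} × {37, 38, 39} = {(x1,37), (x1,38), (x1,39)}
  {x1, x2, x3} × {38} = {(x1,38), (x2,38), (x3,38)}
  {x1, x2} × {37, 38} = {(x1,37), (x1,38), (x2,37), (x2,38)}
  {x1, x3} × {37, 38} = {(x1,37), (x1,38), (x3,37), (x3,38)}
  {x1, x2} × {38, 39} = {(x1,38), (x1,39), (x2,38), (x2,39)}
  {x1, x3} × {38, 39} = {(x1,38), (x1,39), (x3,38), (x3,39)}
  {x1, x2} × {37, 38, 39} = {(x1,37), (x1,38), (x1,39), (x2,37), (x2,38), (x2,39)}
  {x1, x3} × {37, 38, 39} = {(x1,37), (x1,38), (x1,39), (x3,37), (x3,38), (x3,39)}
  {x1, x2, x3} × {37, 38} = {(x1,37), (x1,38), (x2,37), (x2,38), (x3,37), (x3,38)}
  {x1, x2, x3} × {38, 39} = {(x1,38), (x1,39), (x2,38), (x2,39), (x3,38), (x3,39)}
  {x1, x2, x3} × {37, 38, 39} = {(x1,37), (x1,38), (x1,39), (x2,37), (x2,38), (x2,39), (x3,37), (x3,38), (x3,39)}
These 17 distinct sets form the basis B.
Close under arbitrary unions to get τ_{X×Y}; counting gives |τ_{X×Y}| = 48.


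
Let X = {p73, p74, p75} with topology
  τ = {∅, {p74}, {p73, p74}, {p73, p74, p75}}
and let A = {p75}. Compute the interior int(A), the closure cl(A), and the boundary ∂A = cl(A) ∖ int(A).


int(A) = ∅, cl(A) = {p75}, ∂A = {p75}.

Closed sets in (X, τ) are complements of opens:
  closed(X, τ) = {∅, {p75}, {p73, p75}, {p73, p74, p75}}.
int(A) = ⋃ {U ∈ τ : U ⊆ A}. Opens contained in A: ∅.
Taking the union of these: int(A) = ∅.
cl(A) = ⋂ {C closed : A ⊆ C}. Closed sets containing A: {p75}, {p73, p75}, {p73, p74, p75}.
Intersecting these: cl(A) = {p75}.
∂A = cl(A) ∖ int(A) = {p75} ∖ ∅ = {p75}.


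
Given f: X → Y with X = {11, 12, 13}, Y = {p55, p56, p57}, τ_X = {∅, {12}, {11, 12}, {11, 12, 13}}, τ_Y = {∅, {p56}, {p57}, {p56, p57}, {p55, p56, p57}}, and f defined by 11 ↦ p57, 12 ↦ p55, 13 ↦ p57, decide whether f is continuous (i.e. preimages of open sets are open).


f is NOT continuous.

Compute f^{-1}(U) for each U ∈ τ_Y:
  U = ∅: f^{-1}(U) = ∅ ∈ τ_X ✓.
  U = {p56}: f^{-1}(U) = ∅ ∈ τ_X ✓.
  U = {p57}: f^{-1}(U) = {11, 13} ∉ τ_X ✗.
  U = {p56, p57}: f^{-1}(U) = {11, 13} ∉ τ_X ✗.
  U = {p55, p56, p57}: f^{-1}(U) = {11, 12, 13} ∈ τ_X ✓.
Found U = {p57} with f^{-1}(U) = {11, 13} not in τ_X. Therefore f is NOT continuous.


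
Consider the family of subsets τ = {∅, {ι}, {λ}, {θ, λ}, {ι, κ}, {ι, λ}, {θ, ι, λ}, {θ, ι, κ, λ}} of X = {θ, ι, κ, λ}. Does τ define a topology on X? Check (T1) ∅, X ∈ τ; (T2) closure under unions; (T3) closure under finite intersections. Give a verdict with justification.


τ is NOT a topology on X.

Axiom (T1): ∅ ∈ τ? Yes; X ∈ τ? Yes.
Axiom (T2/T3): check pairwise unions and intersections of members of τ.
Counterexample for (T2): {λ} ∪ {ι, κ} = {ι, κ, λ} ∉ τ. Therefore τ is NOT a topology.


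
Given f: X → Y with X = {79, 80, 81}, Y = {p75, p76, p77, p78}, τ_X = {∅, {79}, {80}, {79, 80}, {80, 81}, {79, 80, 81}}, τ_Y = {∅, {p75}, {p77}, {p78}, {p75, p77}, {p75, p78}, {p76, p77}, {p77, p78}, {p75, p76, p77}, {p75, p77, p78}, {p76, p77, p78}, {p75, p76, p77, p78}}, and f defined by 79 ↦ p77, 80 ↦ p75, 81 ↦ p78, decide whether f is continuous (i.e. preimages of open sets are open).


f is NOT continuous.

Compute f^{-1}(U) for each U ∈ τ_Y:
  U = ∅: f^{-1}(U) = ∅ ∈ τ_X ✓.
  U = {p75}: f^{-1}(U) = {80} ∈ τ_X ✓.
  U = {p77}: f^{-1}(U) = {79} ∈ τ_X ✓.
  U = {p78}: f^{-1}(U) = {81} ∉ τ_X ✗.
  U = {p75, p77}: f^{-1}(U) = {79, 80} ∈ τ_X ✓.
  U = {p75, p78}: f^{-1}(U) = {80, 81} ∈ τ_X ✓.
  U = {p76, p77}: f^{-1}(U) = {79} ∈ τ_X ✓.
  U = {p77, p78}: f^{-1}(U) = {79, 81} ∉ τ_X ✗.
  U = {p75, p76, p77}: f^{-1}(U) = {79, 80} ∈ τ_X ✓.
  U = {p75, p77, p78}: f^{-1}(U) = {79, 80, 81} ∈ τ_X ✓.
  U = {p76, p77, p78}: f^{-1}(U) = {79, 81} ∉ τ_X ✗.
  U = {p75, p76, p77, p78}: f^{-1}(U) = {79, 80, 81} ∈ τ_X ✓.
Found U = {p78} with f^{-1}(U) = {81} not in τ_X. Therefore f is NOT continuous.


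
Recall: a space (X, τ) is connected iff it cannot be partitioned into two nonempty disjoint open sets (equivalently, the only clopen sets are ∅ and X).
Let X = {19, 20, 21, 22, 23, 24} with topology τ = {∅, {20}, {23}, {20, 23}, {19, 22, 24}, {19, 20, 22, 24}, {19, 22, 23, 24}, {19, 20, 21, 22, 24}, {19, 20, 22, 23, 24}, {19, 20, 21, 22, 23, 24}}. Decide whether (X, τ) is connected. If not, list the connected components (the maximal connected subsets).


(X, τ) is disconnected; components = [{23}, {19, 20, 21, 22, 24}].

Find clopen sets (U ∈ τ with X ∖ U ∈ τ):
  U = ∅, X ∖ U = {19, 20, 21, 22, 23, 24} — both open, so U is clopen.
  U = {23}, X ∖ U = {19, 20, 21, 22, 24} — both open, so U is clopen.
  U = {19, 20, 21, 22, 24}, X ∖ U = {23} — both open, so U is clopen.
  U = {19, 20, 21, 22, 23, 24}, X ∖ U = ∅ — both open, so U is clopen.
Nontrivial clopen(s) exist: e.g. {23}. So (X, τ) is disconnected.
Compute connected components by grouping points that agree on all clopens:
  component: {23}
  component: {19, 20, 21, 22, 24}


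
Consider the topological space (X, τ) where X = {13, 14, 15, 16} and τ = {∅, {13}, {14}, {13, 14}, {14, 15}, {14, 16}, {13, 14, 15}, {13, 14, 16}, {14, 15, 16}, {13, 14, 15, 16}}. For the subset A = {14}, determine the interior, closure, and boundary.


int(A) = {14}, cl(A) = {14, 15, 16}, ∂A = {15, 16}.

Closed sets in (X, τ) are complements of opens:
  closed(X, τ) = {∅, {13}, {15}, {16}, {13, 15}, {13, 16}, {15, 16}, {13, 15, 16}, {14, 15, 16}, {13, 14, 15, 16}}.
int(A) = ⋃ {U ∈ τ : U ⊆ A}. Opens contained in A: ∅, {14}.
Taking the union of these: int(A) = {14}.
cl(A) = ⋂ {C closed : A ⊆ C}. Closed sets containing A: {14, 15, 16}, {13, 14, 15, 16}.
Intersecting these: cl(A) = {14, 15, 16}.
∂A = cl(A) ∖ int(A) = {14, 15, 16} ∖ {14} = {15, 16}.


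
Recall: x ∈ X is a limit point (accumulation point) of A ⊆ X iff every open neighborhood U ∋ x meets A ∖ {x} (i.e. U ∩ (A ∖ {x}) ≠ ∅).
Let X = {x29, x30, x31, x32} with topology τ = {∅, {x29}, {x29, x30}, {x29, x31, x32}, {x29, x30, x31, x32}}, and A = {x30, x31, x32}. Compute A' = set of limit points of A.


A' = {x31, x32}

For each x ∈ X, list the open sets U ∈ τ with x ∈ U, then check whether U ∩ (A ∖ {x}) ≠ ∅ for every such U.
  x = x29: open {x29} ∋ x has {x29} ∩ (A ∖ {x29}) = ∅, so x is NOT a limit point.
  x = x30: open {x29, x30} ∋ x has {x29, x30} ∩ (A ∖ {x30}) = ∅, so x is NOT a limit point.
  x = x31: opens ∋ x are {x29, x31, x32}, {x29, x30, x31, x32}; each meets A ∖ {x31}, so x IS a limit point.
  x = x32: opens ∋ x are {x29, x31, x32}, {x29, x30, x31, x32}; each meets A ∖ {x32}, so x IS a limit point.
Collecting: A' = {x31, x32}.


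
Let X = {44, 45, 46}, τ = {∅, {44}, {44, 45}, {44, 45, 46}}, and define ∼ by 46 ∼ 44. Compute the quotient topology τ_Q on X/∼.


X/∼ = {[44=46], [45]}; |τ_Q| = 2.

Equivalence classes: [44=46], [45].
Quotient map π: X → X/∼ sends 44 ↦ [44=46], 45 ↦ [45], 46 ↦ [44=46].
For each subset V ⊆ X/∼, compute π^{-1}(V) ⊆ X and check whether π^{-1}(V) ∈ τ. V is open in τ_Q iff π^{-1}(V) ∈ τ.
  V = {}: π^{-1}(V) = ∅ ∈ τ ✓.
  V = {[44=46]}: π^{-1}(V) = {44, 46} ∉ τ ✗.
  V = {[45]}: π^{-1}(V) = {45} ∉ τ ✗.
  V = {[44=46], [45]}: π^{-1}(V) = {44, 45, 46} ∈ τ ✓.
Open sets in the quotient: τ_Q = {{}, {[44=46], [45]}} (2 elements).


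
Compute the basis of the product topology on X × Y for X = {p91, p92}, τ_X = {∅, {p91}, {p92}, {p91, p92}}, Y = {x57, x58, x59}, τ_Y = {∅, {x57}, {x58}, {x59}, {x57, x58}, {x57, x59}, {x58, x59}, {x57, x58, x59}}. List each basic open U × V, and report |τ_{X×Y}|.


Basis B = {∅ × ∅, {p91} × {x57}, {p91} × {x58}, {p91} × {x59}, {p92} × {x57}, {p92} × {x58}, {p92} × {x59}, {p91} × {x57, x58}, {p91} × {x57, x59}, {p91, p92} × {x57}, {p91} × {x58, x59}, {p91, p92} × {x58}, {p91, p92} × {x59}, {p92} × {x57, x58}, {p92} × {x57, x59}, {p92} × {x58, x59}, {p91} × {x57, x58, x59}, {p92} × {x57, x58, x59}, {p91, p92} × {x57, x58}, {p91, p92} × {x57, x59}, {p91, p92} × {x58, x59}, {p91, p92} × {x57, x58, x59}}; |τ_{X×Y}| = 64.

Enumerate products U × V with U ∈ τ_X, V ∈ τ_Y (deduplicated):
  ∅ × ∅ = {} (∅)
  {p91} × {x57} = {(p91,x57)}
  {p91} × {x58} = {(p91,x58)}
  {p91} × {x59} = {(p91,x59)}
  {p92} × {x57} = {(p92,x57)}
  {p92} × {x58} = {(p92,x58)}
  {p92} × {x59} = {(p92,x59)}
  {p91} × {x57, x58} = {(p91,x57), (p91,x58)}
  {p91} × {x57, x59} = {(p91,x57), (p91,x59)}
  {p91, p92} × {x57} = {(p91,x57), (p92,x57)}
  {p91} × {x58, x59} = {(p91,x58), (p91,x59)}
  {p91, p92} × {x58} = {(p91,x58), (p92,x58)}
  {p91, p92} × {x59} = {(p91,x59), (p92,x59)}
  {p92} × {x57, x58} = {(p92,x57), (p92,x58)}
  {p92} × {x57, x59} = {(p92,x57), (p92,x59)}
  {p92} × {x58, x59} = {(p92,x58), (p92,x59)}
  {p91} × {x57, x58, x59} = {(p91,x57), (p91,x58), (p91,x59)}
  {p92} × {x57, x58, x59} = {(p92,x57), (p92,x58), (p92,x59)}
  {p91, p92} × {x57, x58} = {(p91,x57), (p91,x58), (p92,x57), (p92,x58)}
  {p91, p92} × {x57, x59} = {(p91,x57), (p91,x59), (p92,x57), (p92,x59)}
  {p91, p92} × {x58, x59} = {(p91,x58), (p91,x59), (p92,x58), (p92,x59)}
  {p91, p92} × {x57, x58, x59} = {(p91,x57), (p91,x58), (p91,x59), (p92,x57), (p92,x58), (p92,x59)}
These 22 distinct sets form the basis B.
Close under arbitrary unions to get τ_{X×Y}; counting gives |τ_{X×Y}| = 64.


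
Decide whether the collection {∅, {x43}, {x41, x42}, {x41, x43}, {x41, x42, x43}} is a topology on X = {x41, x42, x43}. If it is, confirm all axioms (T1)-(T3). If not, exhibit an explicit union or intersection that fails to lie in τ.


τ is NOT a topology on X.

Axiom (T1): ∅ ∈ τ? Yes; X ∈ τ? Yes.
Axiom (T2/T3): check pairwise unions and intersections of members of τ.
Counterexample for (T3): {x41, x42} ∩ {x41, x43} = {x41} ∉ τ. Therefore τ is NOT a topology.


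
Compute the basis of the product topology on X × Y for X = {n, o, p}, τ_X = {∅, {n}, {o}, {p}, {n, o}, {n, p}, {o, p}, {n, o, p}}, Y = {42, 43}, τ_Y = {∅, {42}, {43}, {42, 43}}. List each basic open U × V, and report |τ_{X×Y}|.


Basis B = {∅ × ∅, {n} × {42}, {n} × {43}, {o} × {42}, {o} × {43}, {p} × {42}, {p} × {43}, {n} × {42, 43}, {n, o} × {42}, {n, p} × {42}, {n, o} × {43}, {n, p} × {43}, {o} × {42, 43}, {o, p} × {42}, {o, p} × {43}, {p} × {42, 43}, {n, o, p} × {42}, {n, o, p} × {43}, {n, o} × {42, 43}, {n, p} × {42, 43}, {o, p} × {42, 43}, {n, o, p} × {42, 43}}; |τ_{X×Y}| = 64.

Enumerate products U × V with U ∈ τ_X, V ∈ τ_Y (deduplicated):
  ∅ × ∅ = {} (∅)
  {n} × {42} = {(n,42)}
  {n} × {43} = {(n,43)}
  {o} × {42} = {(o,42)}
  {o} × {43} = {(o,43)}
  {p} × {42} = {(p,42)}
  {p} × {43} = {(p,43)}
  {n} × {42, 43} = {(n,42), (n,43)}
  {n, o} × {42} = {(n,42), (o,42)}
  {n, p} × {42} = {(n,42), (p,42)}
  {n, o} × {43} = {(n,43), (o,43)}
  {n, p} × {43} = {(n,43), (p,43)}
  {o} × {42, 43} = {(o,42), (o,43)}
  {o, p} × {42} = {(o,42), (p,42)}
  {o, p} × {43} = {(o,43), (p,43)}
  {p} × {42, 43} = {(p,42), (p,43)}
  {n, o, p} × {42} = {(n,42), (o,42), (p,42)}
  {n, o, p} × {43} = {(n,43), (o,43), (p,43)}
  {n, o} × {42, 43} = {(n,42), (n,43), (o,42), (o,43)}
  {n, p} × {42, 43} = {(n,42), (n,43), (p,42), (p,43)}
  {o, p} × {42, 43} = {(o,42), (o,43), (p,42), (p,43)}
  {n, o, p} × {42, 43} = {(n,42), (n,43), (o,42), (o,43), (p,42), (p,43)}
These 22 distinct sets form the basis B.
Close under arbitrary unions to get τ_{X×Y}; counting gives |τ_{X×Y}| = 64.


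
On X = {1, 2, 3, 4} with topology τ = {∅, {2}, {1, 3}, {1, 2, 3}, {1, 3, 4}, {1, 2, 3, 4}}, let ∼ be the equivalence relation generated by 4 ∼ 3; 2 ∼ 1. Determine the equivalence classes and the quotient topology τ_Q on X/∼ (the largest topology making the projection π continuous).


X/∼ = {[1=2], [3=4]}; |τ_Q| = 2.

Equivalence classes: [1=2], [3=4].
Quotient map π: X → X/∼ sends 1 ↦ [1=2], 2 ↦ [1=2], 3 ↦ [3=4], 4 ↦ [3=4].
For each subset V ⊆ X/∼, compute π^{-1}(V) ⊆ X and check whether π^{-1}(V) ∈ τ. V is open in τ_Q iff π^{-1}(V) ∈ τ.
  V = {}: π^{-1}(V) = ∅ ∈ τ ✓.
  V = {[1=2]}: π^{-1}(V) = {1, 2} ∉ τ ✗.
  V = {[3=4]}: π^{-1}(V) = {3, 4} ∉ τ ✗.
  V = {[1=2], [3=4]}: π^{-1}(V) = {1, 2, 3, 4} ∈ τ ✓.
Open sets in the quotient: τ_Q = {{}, {[1=2], [3=4]}} (2 elements).


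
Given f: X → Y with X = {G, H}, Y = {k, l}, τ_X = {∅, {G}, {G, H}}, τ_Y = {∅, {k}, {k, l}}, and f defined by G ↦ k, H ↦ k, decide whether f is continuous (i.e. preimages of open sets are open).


f IS continuous.

Compute f^{-1}(U) for each U ∈ τ_Y:
  U = ∅: f^{-1}(U) = ∅ ∈ τ_X ✓.
  U = {k}: f^{-1}(U) = {G, H} ∈ τ_X ✓.
  U = {k, l}: f^{-1}(U) = {G, H} ∈ τ_X ✓.
Every preimage lies in τ_X, so f IS continuous.


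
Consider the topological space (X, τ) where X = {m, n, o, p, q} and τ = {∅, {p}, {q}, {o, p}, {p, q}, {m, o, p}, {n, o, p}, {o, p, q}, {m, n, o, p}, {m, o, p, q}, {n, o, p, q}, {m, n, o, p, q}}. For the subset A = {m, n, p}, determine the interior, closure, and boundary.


int(A) = {p}, cl(A) = {m, n, o, p}, ∂A = {m, n, o}.

Closed sets in (X, τ) are complements of opens:
  closed(X, τ) = {∅, {m}, {n}, {q}, {m, n}, {m, q}, {n, q}, {m, n, o}, {m, n, q}, {m, n, o, p}, {m, n, o, q}, {m, n, o, p, q}}.
int(A) = ⋃ {U ∈ τ : U ⊆ A}. Opens contained in A: ∅, {p}.
Taking the union of these: int(A) = {p}.
cl(A) = ⋂ {C closed : A ⊆ C}. Closed sets containing A: {m, n, o, p}, {m, n, o, p, q}.
Intersecting these: cl(A) = {m, n, o, p}.
∂A = cl(A) ∖ int(A) = {m, n, o, p} ∖ {p} = {m, n, o}.


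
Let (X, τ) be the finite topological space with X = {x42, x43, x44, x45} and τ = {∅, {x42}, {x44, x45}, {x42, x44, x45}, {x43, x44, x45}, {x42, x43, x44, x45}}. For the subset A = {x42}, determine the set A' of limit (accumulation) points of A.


A' = ∅

For each x ∈ X, list the open sets U ∈ τ with x ∈ U, then check whether U ∩ (A ∖ {x}) ≠ ∅ for every such U.
  x = x42: open {x42} ∋ x has {x42} ∩ (A ∖ {x42}) = ∅, so x is NOT a limit point.
  x = x43: open {x43, x44, x45} ∋ x has {x43, x44, x45} ∩ (A ∖ {x43}) = ∅, so x is NOT a limit point.
  x = x44: open {x44, x45} ∋ x has {x44, x45} ∩ (A ∖ {x44}) = ∅, so x is NOT a limit point.
  x = x45: open {x44, x45} ∋ x has {x44, x45} ∩ (A ∖ {x45}) = ∅, so x is NOT a limit point.
Collecting: A' = ∅.


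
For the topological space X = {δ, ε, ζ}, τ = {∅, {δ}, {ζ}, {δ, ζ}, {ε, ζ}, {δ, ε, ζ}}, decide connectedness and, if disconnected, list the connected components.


(X, τ) is disconnected; components = [{δ}, {ε, ζ}].

Find clopen sets (U ∈ τ with X ∖ U ∈ τ):
  U = ∅, X ∖ U = {δ, ε, ζ} — both open, so U is clopen.
  U = {δ}, X ∖ U = {ε, ζ} — both open, so U is clopen.
  U = {ε, ζ}, X ∖ U = {δ} — both open, so U is clopen.
  U = {δ, ε, ζ}, X ∖ U = ∅ — both open, so U is clopen.
Nontrivial clopen(s) exist: e.g. {ε, ζ}. So (X, τ) is disconnected.
Compute connected components by grouping points that agree on all clopens:
  component: {δ}
  component: {ε, ζ}


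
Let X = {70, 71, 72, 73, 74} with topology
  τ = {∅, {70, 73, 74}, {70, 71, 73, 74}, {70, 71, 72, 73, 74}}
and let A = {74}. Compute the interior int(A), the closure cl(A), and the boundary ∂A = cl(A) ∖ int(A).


int(A) = ∅, cl(A) = {70, 71, 72, 73, 74}, ∂A = {70, 71, 72, 73, 74}.

Closed sets in (X, τ) are complements of opens:
  closed(X, τ) = {∅, {72}, {71, 72}, {70, 71, 72, 73, 74}}.
int(A) = ⋃ {U ∈ τ : U ⊆ A}. Opens contained in A: ∅.
Taking the union of these: int(A) = ∅.
cl(A) = ⋂ {C closed : A ⊆ C}. Closed sets containing A: {70, 71, 72, 73, 74}.
Intersecting these: cl(A) = {70, 71, 72, 73, 74}.
∂A = cl(A) ∖ int(A) = {70, 71, 72, 73, 74} ∖ ∅ = {70, 71, 72, 73, 74}.


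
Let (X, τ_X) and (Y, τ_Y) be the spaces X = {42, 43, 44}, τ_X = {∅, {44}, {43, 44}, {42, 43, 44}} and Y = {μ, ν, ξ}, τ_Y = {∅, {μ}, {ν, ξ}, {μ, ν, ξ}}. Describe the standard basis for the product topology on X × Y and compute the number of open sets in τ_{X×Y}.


Basis B = {∅ × ∅, {44} × {μ}, {43, 44} × {μ}, {44} × {ν, ξ}, {42, 43, 44} × {μ}, {44} × {μ, ν, ξ}, {43, 44} × {ν, ξ}, {42, 43, 44} × {ν, ξ}, {43, 44} × {μ, ν, ξ}, {42, 43, 44} × {μ, ν, ξ}}; |τ_{X×Y}| = 16.

Enumerate products U × V with U ∈ τ_X, V ∈ τ_Y (deduplicated):
  ∅ × ∅ = {} (∅)
  {44} × {μ} = {(44,μ)}
  {43, 44} × {μ} = {(43,μ), (44,μ)}
  {44} × {ν, ξ} = {(44,ν), (44,ξ)}
  {42, 43, 44} × {μ} = {(42,μ), (43,μ), (44,μ)}
  {44} × {μ, ν, ξ} = {(44,μ), (44,ν), (44,ξ)}
  {43, 44} × {ν, ξ} = {(43,ν), (43,ξ), (44,ν), (44,ξ)}
  {42, 43, 44} × {ν, ξ} = {(42,ν), (42,ξ), (43,ν), (43,ξ), (44,ν), (44,ξ)}
  {43, 44} × {μ, ν, ξ} = {(43,μ), (43,ν), (43,ξ), (44,μ), (44,ν), (44,ξ)}
  {42, 43, 44} × {μ, ν, ξ} = {(42,μ), (42,ν), (42,ξ), (43,μ), (43,ν), (43,ξ), (44,μ), (44,ν), (44,ξ)}
These 10 distinct sets form the basis B.
Close under arbitrary unions to get τ_{X×Y}; counting gives |τ_{X×Y}| = 16.


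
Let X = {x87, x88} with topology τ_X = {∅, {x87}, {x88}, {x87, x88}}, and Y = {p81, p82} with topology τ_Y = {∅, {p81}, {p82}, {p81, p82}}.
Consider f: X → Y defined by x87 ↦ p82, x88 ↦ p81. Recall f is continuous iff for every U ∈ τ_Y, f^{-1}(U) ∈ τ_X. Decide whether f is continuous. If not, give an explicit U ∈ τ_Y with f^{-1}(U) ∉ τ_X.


f IS continuous.

Compute f^{-1}(U) for each U ∈ τ_Y:
  U = ∅: f^{-1}(U) = ∅ ∈ τ_X ✓.
  U = {p81}: f^{-1}(U) = {x88} ∈ τ_X ✓.
  U = {p82}: f^{-1}(U) = {x87} ∈ τ_X ✓.
  U = {p81, p82}: f^{-1}(U) = {x87, x88} ∈ τ_X ✓.
Every preimage lies in τ_X, so f IS continuous.


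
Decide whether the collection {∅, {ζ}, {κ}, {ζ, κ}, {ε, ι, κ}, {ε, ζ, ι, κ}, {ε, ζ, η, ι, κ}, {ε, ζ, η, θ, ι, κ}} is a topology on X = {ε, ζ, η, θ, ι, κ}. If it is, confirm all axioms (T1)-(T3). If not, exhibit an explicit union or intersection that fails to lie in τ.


τ IS a topology on X.

Axiom (T1): ∅ ∈ τ? Yes; X ∈ τ? Yes.
Axiom (T2/T3): check pairwise unions and intersections of members of τ.
All pairwise intersections and unions checked — each lies in τ. Therefore τ satisfies (T1), (T2), (T3): it IS a topology on X.


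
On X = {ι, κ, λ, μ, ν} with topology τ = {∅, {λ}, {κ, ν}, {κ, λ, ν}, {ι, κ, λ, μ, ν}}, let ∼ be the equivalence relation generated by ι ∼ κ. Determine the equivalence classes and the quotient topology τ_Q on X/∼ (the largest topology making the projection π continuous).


X/∼ = {[ι=κ], [λ], [μ], [ν]}; |τ_Q| = 3.

Equivalence classes: [ι=κ], [λ], [μ], [ν].
Quotient map π: X → X/∼ sends ι ↦ [ι=κ], κ ↦ [ι=κ], λ ↦ [λ], μ ↦ [μ], ν ↦ [ν].
For each subset V ⊆ X/∼, compute π^{-1}(V) ⊆ X and check whether π^{-1}(V) ∈ τ. V is open in τ_Q iff π^{-1}(V) ∈ τ.
  V = {}: π^{-1}(V) = ∅ ∈ τ ✓.
  V = {[ι=κ]}: π^{-1}(V) = {ι, κ} ∉ τ ✗.
  V = {[λ]}: π^{-1}(V) = {λ} ∈ τ ✓.
  V = {[ι=κ], [λ]}: π^{-1}(V) = {ι, κ, λ} ∉ τ ✗.
  V = {[μ]}: π^{-1}(V) = {μ} ∉ τ ✗.
  V = {[ι=κ], [μ]}: π^{-1}(V) = {ι, κ, μ} ∉ τ ✗.
  V = {[λ], [μ]}: π^{-1}(V) = {λ, μ} ∉ τ ✗.
  V = {[ι=κ], [λ], [μ]}: π^{-1}(V) = {ι, κ, λ, μ} ∉ τ ✗.
  V = {[ν]}: π^{-1}(V) = {ν} ∉ τ ✗.
  V = {[ι=κ], [ν]}: π^{-1}(V) = {ι, κ, ν} ∉ τ ✗.
  V = {[λ], [ν]}: π^{-1}(V) = {λ, ν} ∉ τ ✗.
  V = {[ι=κ], [λ], [ν]}: π^{-1}(V) = {ι, κ, λ, ν} ∉ τ ✗.
  V = {[μ], [ν]}: π^{-1}(V) = {μ, ν} ∉ τ ✗.
  V = {[ι=κ], [μ], [ν]}: π^{-1}(V) = {ι, κ, μ, ν} ∉ τ ✗.
  V = {[λ], [μ], [ν]}: π^{-1}(V) = {λ, μ, ν} ∉ τ ✗.
  V = {[ι=κ], [λ], [μ], [ν]}: π^{-1}(V) = {ι, κ, λ, μ, ν} ∈ τ ✓.
Open sets in the quotient: τ_Q = {{}, {[λ]}, {[ι=κ], [λ], [μ], [ν]}} (3 elements).


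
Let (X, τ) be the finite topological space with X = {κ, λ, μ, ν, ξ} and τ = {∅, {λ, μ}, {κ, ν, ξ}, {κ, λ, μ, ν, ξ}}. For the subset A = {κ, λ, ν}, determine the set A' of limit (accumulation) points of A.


A' = {κ, μ, ν, ξ}

For each x ∈ X, list the open sets U ∈ τ with x ∈ U, then check whether U ∩ (A ∖ {x}) ≠ ∅ for every such U.
  x = κ: opens ∋ x are {κ, ν, ξ}, {κ, λ, μ, ν, ξ}; each meets A ∖ {κ}, so x IS a limit point.
  x = λ: open {λ, μ} ∋ x has {λ, μ} ∩ (A ∖ {λ}) = ∅, so x is NOT a limit point.
  x = μ: opens ∋ x are {λ, μ}, {κ, λ, μ, ν, ξ}; each meets A ∖ {μ}, so x IS a limit point.
  x = ν: opens ∋ x are {κ, ν, ξ}, {κ, λ, μ, ν, ξ}; each meets A ∖ {ν}, so x IS a limit point.
  x = ξ: opens ∋ x are {κ, ν, ξ}, {κ, λ, μ, ν, ξ}; each meets A ∖ {ξ}, so x IS a limit point.
Collecting: A' = {κ, μ, ν, ξ}.


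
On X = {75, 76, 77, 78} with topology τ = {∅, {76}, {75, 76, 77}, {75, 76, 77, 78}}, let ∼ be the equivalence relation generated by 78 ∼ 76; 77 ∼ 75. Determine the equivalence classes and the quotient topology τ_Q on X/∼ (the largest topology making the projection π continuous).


X/∼ = {[75=77], [76=78]}; |τ_Q| = 2.

Equivalence classes: [75=77], [76=78].
Quotient map π: X → X/∼ sends 75 ↦ [75=77], 76 ↦ [76=78], 77 ↦ [75=77], 78 ↦ [76=78].
For each subset V ⊆ X/∼, compute π^{-1}(V) ⊆ X and check whether π^{-1}(V) ∈ τ. V is open in τ_Q iff π^{-1}(V) ∈ τ.
  V = {}: π^{-1}(V) = ∅ ∈ τ ✓.
  V = {[75=77]}: π^{-1}(V) = {75, 77} ∉ τ ✗.
  V = {[76=78]}: π^{-1}(V) = {76, 78} ∉ τ ✗.
  V = {[75=77], [76=78]}: π^{-1}(V) = {75, 76, 77, 78} ∈ τ ✓.
Open sets in the quotient: τ_Q = {{}, {[75=77], [76=78]}} (2 elements).


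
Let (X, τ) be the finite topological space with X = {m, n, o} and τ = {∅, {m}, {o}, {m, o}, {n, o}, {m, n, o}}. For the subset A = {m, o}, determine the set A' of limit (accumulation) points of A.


A' = {n}

For each x ∈ X, list the open sets U ∈ τ with x ∈ U, then check whether U ∩ (A ∖ {x}) ≠ ∅ for every such U.
  x = m: open {m} ∋ x has {m} ∩ (A ∖ {m}) = ∅, so x is NOT a limit point.
  x = n: opens ∋ x are {n, o}, {m, n, o}; each meets A ∖ {n}, so x IS a limit point.
  x = o: open {o} ∋ x has {o} ∩ (A ∖ {o}) = ∅, so x is NOT a limit point.
Collecting: A' = {n}.


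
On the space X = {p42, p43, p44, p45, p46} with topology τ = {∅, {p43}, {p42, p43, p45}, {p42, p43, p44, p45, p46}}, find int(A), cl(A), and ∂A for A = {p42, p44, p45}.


int(A) = ∅, cl(A) = {p42, p44, p45, p46}, ∂A = {p42, p44, p45, p46}.

Closed sets in (X, τ) are complements of opens:
  closed(X, τ) = {∅, {p44, p46}, {p42, p44, p45, p46}, {p42, p43, p44, p45, p46}}.
int(A) = ⋃ {U ∈ τ : U ⊆ A}. Opens contained in A: ∅.
Taking the union of these: int(A) = ∅.
cl(A) = ⋂ {C closed : A ⊆ C}. Closed sets containing A: {p42, p44, p45, p46}, {p42, p43, p44, p45, p46}.
Intersecting these: cl(A) = {p42, p44, p45, p46}.
∂A = cl(A) ∖ int(A) = {p42, p44, p45, p46} ∖ ∅ = {p42, p44, p45, p46}.


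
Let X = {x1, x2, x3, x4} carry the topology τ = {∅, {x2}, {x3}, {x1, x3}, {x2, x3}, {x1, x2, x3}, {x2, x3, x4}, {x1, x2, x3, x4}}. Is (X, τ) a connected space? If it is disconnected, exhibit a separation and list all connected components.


(X, τ) is connected.

Find clopen sets (U ∈ τ with X ∖ U ∈ τ):
  U = ∅, X ∖ U = {x1, x2, x3, x4} — both open, so U is clopen.
  U = {x1, x2, x3, x4}, X ∖ U = ∅ — both open, so U is clopen.
Only trivial clopens (∅ and X) exist, so (X, τ) is connected.
Compute connected components by grouping points that agree on all clopens:
  component: {x1, x2, x3, x4}


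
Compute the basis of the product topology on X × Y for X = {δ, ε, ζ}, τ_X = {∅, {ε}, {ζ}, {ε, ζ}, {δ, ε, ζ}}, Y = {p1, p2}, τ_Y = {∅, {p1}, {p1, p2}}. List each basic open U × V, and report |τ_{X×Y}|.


Basis B = {∅ × ∅, {ε} × {p1}, {ζ} × {p1}, {ε} × {p1, p2}, {ε, ζ} × {p1}, {ζ} × {p1, p2}, {δ, ε, ζ} × {p1}, {ε, ζ} × {p1, p2}, {δ, ε, ζ} × {p1, p2}}; |τ_{X×Y}| = 14.

Enumerate products U × V with U ∈ τ_X, V ∈ τ_Y (deduplicated):
  ∅ × ∅ = {} (∅)
  {ε} × {p1} = {(ε,p1)}
  {ζ} × {p1} = {(ζ,p1)}
  {ε} × {p1, p2} = {(ε,p1), (ε,p2)}
  {ε, ζ} × {p1} = {(ε,p1), (ζ,p1)}
  {ζ} × {p1, p2} = {(ζ,p1), (ζ,p2)}
  {δ, ε, ζ} × {p1} = {(δ,p1), (ε,p1), (ζ,p1)}
  {ε, ζ} × {p1, p2} = {(ε,p1), (ε,p2), (ζ,p1), (ζ,p2)}
  {δ, ε, ζ} × {p1, p2} = {(δ,p1), (δ,p2), (ε,p1), (ε,p2), (ζ,p1), (ζ,p2)}
These 9 distinct sets form the basis B.
Close under arbitrary unions to get τ_{X×Y}; counting gives |τ_{X×Y}| = 14.


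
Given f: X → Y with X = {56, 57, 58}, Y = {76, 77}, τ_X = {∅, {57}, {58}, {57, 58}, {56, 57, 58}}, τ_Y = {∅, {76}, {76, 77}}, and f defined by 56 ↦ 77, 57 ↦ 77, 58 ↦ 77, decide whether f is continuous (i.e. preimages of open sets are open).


f IS continuous.

Compute f^{-1}(U) for each U ∈ τ_Y:
  U = ∅: f^{-1}(U) = ∅ ∈ τ_X ✓.
  U = {76}: f^{-1}(U) = ∅ ∈ τ_X ✓.
  U = {76, 77}: f^{-1}(U) = {56, 57, 58} ∈ τ_X ✓.
Every preimage lies in τ_X, so f IS continuous.


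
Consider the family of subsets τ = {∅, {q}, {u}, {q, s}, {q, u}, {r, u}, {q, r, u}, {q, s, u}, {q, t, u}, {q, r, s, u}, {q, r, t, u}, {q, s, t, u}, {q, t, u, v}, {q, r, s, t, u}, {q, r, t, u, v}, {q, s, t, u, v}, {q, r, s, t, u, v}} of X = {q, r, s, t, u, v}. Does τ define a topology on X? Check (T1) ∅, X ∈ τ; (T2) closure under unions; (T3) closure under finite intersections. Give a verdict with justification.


τ IS a topology on X.

Axiom (T1): ∅ ∈ τ? Yes; X ∈ τ? Yes.
Axiom (T2/T3): check pairwise unions and intersections of members of τ.
All pairwise intersections and unions checked — each lies in τ. Therefore τ satisfies (T1), (T2), (T3): it IS a topology on X.


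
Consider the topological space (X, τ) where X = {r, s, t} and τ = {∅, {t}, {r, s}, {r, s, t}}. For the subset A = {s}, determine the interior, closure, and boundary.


int(A) = ∅, cl(A) = {r, s}, ∂A = {r, s}.

Closed sets in (X, τ) are complements of opens:
  closed(X, τ) = {∅, {t}, {r, s}, {r, s, t}}.
int(A) = ⋃ {U ∈ τ : U ⊆ A}. Opens contained in A: ∅.
Taking the union of these: int(A) = ∅.
cl(A) = ⋂ {C closed : A ⊆ C}. Closed sets containing A: {r, s}, {r, s, t}.
Intersecting these: cl(A) = {r, s}.
∂A = cl(A) ∖ int(A) = {r, s} ∖ ∅ = {r, s}.


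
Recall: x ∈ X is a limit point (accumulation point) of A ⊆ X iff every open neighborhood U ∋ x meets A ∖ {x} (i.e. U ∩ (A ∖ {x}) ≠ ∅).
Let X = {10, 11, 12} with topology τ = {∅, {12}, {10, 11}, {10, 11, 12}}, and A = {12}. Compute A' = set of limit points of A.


A' = ∅

For each x ∈ X, list the open sets U ∈ τ with x ∈ U, then check whether U ∩ (A ∖ {x}) ≠ ∅ for every such U.
  x = 10: open {10, 11} ∋ x has {10, 11} ∩ (A ∖ {10}) = ∅, so x is NOT a limit point.
  x = 11: open {10, 11} ∋ x has {10, 11} ∩ (A ∖ {11}) = ∅, so x is NOT a limit point.
  x = 12: open {12} ∋ x has {12} ∩ (A ∖ {12}) = ∅, so x is NOT a limit point.
Collecting: A' = ∅.


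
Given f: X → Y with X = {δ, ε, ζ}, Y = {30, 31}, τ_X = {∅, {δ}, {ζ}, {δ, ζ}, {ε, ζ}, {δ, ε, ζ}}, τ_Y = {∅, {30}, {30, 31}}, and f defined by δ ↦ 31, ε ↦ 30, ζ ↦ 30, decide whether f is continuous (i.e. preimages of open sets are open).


f IS continuous.

Compute f^{-1}(U) for each U ∈ τ_Y:
  U = ∅: f^{-1}(U) = ∅ ∈ τ_X ✓.
  U = {30}: f^{-1}(U) = {ε, ζ} ∈ τ_X ✓.
  U = {30, 31}: f^{-1}(U) = {δ, ε, ζ} ∈ τ_X ✓.
Every preimage lies in τ_X, so f IS continuous.


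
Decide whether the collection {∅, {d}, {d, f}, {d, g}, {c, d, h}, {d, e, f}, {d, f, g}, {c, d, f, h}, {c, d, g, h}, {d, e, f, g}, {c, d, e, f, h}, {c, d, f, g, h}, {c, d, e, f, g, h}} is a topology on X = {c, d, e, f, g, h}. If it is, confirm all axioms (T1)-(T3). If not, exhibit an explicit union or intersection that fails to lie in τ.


τ IS a topology on X.

Axiom (T1): ∅ ∈ τ? Yes; X ∈ τ? Yes.
Axiom (T2/T3): check pairwise unions and intersections of members of τ.
All pairwise intersections and unions checked — each lies in τ. Therefore τ satisfies (T1), (T2), (T3): it IS a topology on X.


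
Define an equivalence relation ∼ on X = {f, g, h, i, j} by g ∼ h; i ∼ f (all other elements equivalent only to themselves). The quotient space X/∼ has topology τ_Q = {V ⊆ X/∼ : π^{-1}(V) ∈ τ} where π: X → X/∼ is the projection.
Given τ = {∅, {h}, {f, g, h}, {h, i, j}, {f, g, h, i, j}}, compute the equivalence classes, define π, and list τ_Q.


X/∼ = {[f=i], [g=h], [j]}; |τ_Q| = 2.

Equivalence classes: [f=i], [g=h], [j].
Quotient map π: X → X/∼ sends f ↦ [f=i], g ↦ [g=h], h ↦ [g=h], i ↦ [f=i], j ↦ [j].
For each subset V ⊆ X/∼, compute π^{-1}(V) ⊆ X and check whether π^{-1}(V) ∈ τ. V is open in τ_Q iff π^{-1}(V) ∈ τ.
  V = {}: π^{-1}(V) = ∅ ∈ τ ✓.
  V = {[f=i]}: π^{-1}(V) = {f, i} ∉ τ ✗.
  V = {[g=h]}: π^{-1}(V) = {g, h} ∉ τ ✗.
  V = {[f=i], [g=h]}: π^{-1}(V) = {f, g, h, i} ∉ τ ✗.
  V = {[j]}: π^{-1}(V) = {j} ∉ τ ✗.
  V = {[f=i], [j]}: π^{-1}(V) = {f, i, j} ∉ τ ✗.
  V = {[g=h], [j]}: π^{-1}(V) = {g, h, j} ∉ τ ✗.
  V = {[f=i], [g=h], [j]}: π^{-1}(V) = {f, g, h, i, j} ∈ τ ✓.
Open sets in the quotient: τ_Q = {{}, {[f=i], [g=h], [j]}} (2 elements).


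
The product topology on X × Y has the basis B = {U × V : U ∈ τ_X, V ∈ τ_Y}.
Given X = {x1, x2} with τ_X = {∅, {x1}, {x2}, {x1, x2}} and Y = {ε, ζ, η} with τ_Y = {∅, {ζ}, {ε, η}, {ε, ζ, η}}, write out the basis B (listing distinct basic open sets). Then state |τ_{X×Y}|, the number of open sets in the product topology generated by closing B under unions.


Basis B = {∅ × ∅, {x1} × {ζ}, {x2} × {ζ}, {x1} × {ε, η}, {x1, x2} × {ζ}, {x2} × {ε, η}, {x1} × {ε, ζ, η}, {x2} × {ε, ζ, η}, {x1, x2} × {ε, η}, {x1, x2} × {ε, ζ, η}}; |τ_{X×Y}| = 16.

Enumerate products U × V with U ∈ τ_X, V ∈ τ_Y (deduplicated):
  ∅ × ∅ = {} (∅)
  {x1} × {ζ} = {(x1,ζ)}
  {x2} × {ζ} = {(x2,ζ)}
  {x1} × {ε, η} = {(x1,ε), (x1,η)}
  {x1, x2} × {ζ} = {(x1,ζ), (x2,ζ)}
  {x2} × {ε, η} = {(x2,ε), (x2,η)}
  {x1} × {ε, ζ, η} = {(x1,ε), (x1,ζ), (x1,η)}
  {x2} × {ε, ζ, η} = {(x2,ε), (x2,ζ), (x2,η)}
  {x1, x2} × {ε, η} = {(x1,ε), (x1,η), (x2,ε), (x2,η)}
  {x1, x2} × {ε, ζ, η} = {(x1,ε), (x1,ζ), (x1,η), (x2,ε), (x2,ζ), (x2,η)}
These 10 distinct sets form the basis B.
Close under arbitrary unions to get τ_{X×Y}; counting gives |τ_{X×Y}| = 16.


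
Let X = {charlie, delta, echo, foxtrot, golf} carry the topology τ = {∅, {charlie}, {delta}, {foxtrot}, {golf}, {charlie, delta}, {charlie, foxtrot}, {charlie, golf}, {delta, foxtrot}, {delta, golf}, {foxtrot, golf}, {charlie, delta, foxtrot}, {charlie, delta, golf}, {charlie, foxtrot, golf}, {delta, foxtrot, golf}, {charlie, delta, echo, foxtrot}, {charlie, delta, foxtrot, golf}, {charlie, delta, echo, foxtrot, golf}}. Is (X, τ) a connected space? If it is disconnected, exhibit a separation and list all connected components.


(X, τ) is disconnected; components = [{golf}, {charlie, delta, echo, foxtrot}].

Find clopen sets (U ∈ τ with X ∖ U ∈ τ):
  U = ∅, X ∖ U = {charlie, delta, echo, foxtrot, golf} — both open, so U is clopen.
  U = {golf}, X ∖ U = {charlie, delta, echo, foxtrot} — both open, so U is clopen.
  U = {charlie, delta, echo, foxtrot}, X ∖ U = {golf} — both open, so U is clopen.
  U = {charlie, delta, echo, foxtrot, golf}, X ∖ U = ∅ — both open, so U is clopen.
Nontrivial clopen(s) exist: e.g. {golf}. So (X, τ) is disconnected.
Compute connected components by grouping points that agree on all clopens:
  component: {golf}
  component: {charlie, delta, echo, foxtrot}


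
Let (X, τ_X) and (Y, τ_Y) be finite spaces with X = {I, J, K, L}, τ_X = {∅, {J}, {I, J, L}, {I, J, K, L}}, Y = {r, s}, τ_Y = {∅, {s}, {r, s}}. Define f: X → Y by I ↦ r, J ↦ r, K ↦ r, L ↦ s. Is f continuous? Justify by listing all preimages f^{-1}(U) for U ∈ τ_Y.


f is NOT continuous.

Compute f^{-1}(U) for each U ∈ τ_Y:
  U = ∅: f^{-1}(U) = ∅ ∈ τ_X ✓.
  U = {s}: f^{-1}(U) = {L} ∉ τ_X ✗.
  U = {r, s}: f^{-1}(U) = {I, J, K, L} ∈ τ_X ✓.
Found U = {s} with f^{-1}(U) = {L} not in τ_X. Therefore f is NOT continuous.


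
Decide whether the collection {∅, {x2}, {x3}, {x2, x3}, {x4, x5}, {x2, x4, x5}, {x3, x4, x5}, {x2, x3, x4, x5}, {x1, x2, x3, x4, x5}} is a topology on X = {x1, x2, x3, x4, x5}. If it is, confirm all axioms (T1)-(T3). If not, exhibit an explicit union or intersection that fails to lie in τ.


τ IS a topology on X.

Axiom (T1): ∅ ∈ τ? Yes; X ∈ τ? Yes.
Axiom (T2/T3): check pairwise unions and intersections of members of τ.
All pairwise intersections and unions checked — each lies in τ. Therefore τ satisfies (T1), (T2), (T3): it IS a topology on X.


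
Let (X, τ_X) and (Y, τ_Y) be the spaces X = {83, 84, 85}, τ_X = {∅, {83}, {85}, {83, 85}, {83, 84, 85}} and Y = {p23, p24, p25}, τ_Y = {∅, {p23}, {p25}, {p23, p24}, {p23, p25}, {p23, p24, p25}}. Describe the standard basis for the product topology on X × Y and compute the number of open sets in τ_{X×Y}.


Basis B = {∅ × ∅, {83} × {p23}, {83} × {p25}, {85} × {p23}, {85} × {p25}, {83} × {p23, p24}, {83} × {p23, p25}, {83, 85} × {p23}, {83, 85} × {p25}, {85} × {p23, p24}, {85} × {p23, p25}, {83} × {p23, p24, p25}, {83, 84, 85} × {p23}, {83, 84, 85} × {p25}, {85} × {p23, p24, p25}, {83, 85} × {p23, p24}, {83, 85} × {p23, p25}, {83, 85} × {p23, p24, p25}, {83, 84, 85} × {p23, p24}, {83, 84, 85} × {p23, p25}, {83, 84, 85} × {p23, p24, p25}}; |τ_{X×Y}| = 70.

Enumerate products U × V with U ∈ τ_X, V ∈ τ_Y (deduplicated):
  ∅ × ∅ = {} (∅)
  {83} × {p23} = {(83,p23)}
  {83} × {p25} = {(83,p25)}
  {85} × {p23} = {(85,p23)}
  {85} × {p25} = {(85,p25)}
  {83} × {p23, p24} = {(83,p23), (83,p24)}
  {83} × {p23, p25} = {(83,p23), (83,p25)}
  {83, 85} × {p23} = {(83,p23), (85,p23)}
  {83, 85} × {p25} = {(83,p25), (85,p25)}
  {85} × {p23, p24} = {(85,p23), (85,p24)}
  {85} × {p23, p25} = {(85,p23), (85,p25)}
  {83} × {p23, p24, p25} = {(83,p23), (83,p24), (83,p25)}
  {83, 84, 85} × {p23} = {(83,p23), (84,p23), (85,p23)}
  {83, 84, 85} × {p25} = {(83,p25), (84,p25), (85,p25)}
  {85} × {p23, p24, p25} = {(85,p23), (85,p24), (85,p25)}
  {83, 85} × {p23, p24} = {(83,p23), (83,p24), (85,p23), (85,p24)}
  {83, 85} × {p23, p25} = {(83,p23), (83,p25), (85,p23), (85,p25)}
  {83, 85} × {p23, p24, p25} = {(83,p23), (83,p24), (83,p25), (85,p23), (85,p24), (85,p25)}
  {83, 84, 85} × {p23, p24} = {(83,p23), (83,p24), (84,p23), (84,p24), (85,p23), (85,p24)}
  {83, 84, 85} × {p23, p25} = {(83,p23), (83,p25), (84,p23), (84,p25), (85,p23), (85,p25)}
  {83, 84, 85} × {p23, p24, p25} = {(83,p23), (83,p24), (83,p25), (84,p23), (84,p24), (84,p25), (85,p23), (85,p24), (85,p25)}
These 21 distinct sets form the basis B.
Close under arbitrary unions to get τ_{X×Y}; counting gives |τ_{X×Y}| = 70.


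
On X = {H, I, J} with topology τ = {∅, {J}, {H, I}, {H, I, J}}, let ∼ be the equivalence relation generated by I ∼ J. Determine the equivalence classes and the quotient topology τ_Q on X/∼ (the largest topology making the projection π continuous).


X/∼ = {[H], [I=J]}; |τ_Q| = 2.

Equivalence classes: [H], [I=J].
Quotient map π: X → X/∼ sends H ↦ [H], I ↦ [I=J], J ↦ [I=J].
For each subset V ⊆ X/∼, compute π^{-1}(V) ⊆ X and check whether π^{-1}(V) ∈ τ. V is open in τ_Q iff π^{-1}(V) ∈ τ.
  V = {}: π^{-1}(V) = ∅ ∈ τ ✓.
  V = {[H]}: π^{-1}(V) = {H} ∉ τ ✗.
  V = {[I=J]}: π^{-1}(V) = {I, J} ∉ τ ✗.
  V = {[H], [I=J]}: π^{-1}(V) = {H, I, J} ∈ τ ✓.
Open sets in the quotient: τ_Q = {{}, {[H], [I=J]}} (2 elements).


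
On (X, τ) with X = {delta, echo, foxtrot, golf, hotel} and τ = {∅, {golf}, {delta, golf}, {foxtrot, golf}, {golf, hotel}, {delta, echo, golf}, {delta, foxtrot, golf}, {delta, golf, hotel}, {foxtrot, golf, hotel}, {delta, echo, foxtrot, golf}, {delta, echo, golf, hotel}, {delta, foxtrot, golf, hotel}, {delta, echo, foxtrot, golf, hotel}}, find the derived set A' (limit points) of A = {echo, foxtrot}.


A' = ∅

For each x ∈ X, list the open sets U ∈ τ with x ∈ U, then check whether U ∩ (A ∖ {x}) ≠ ∅ for every such U.
  x = delta: open {delta, golf} ∋ x has {delta, golf} ∩ (A ∖ {delta}) = ∅, so x is NOT a limit point.
  x = echo: open {delta, echo, golf} ∋ x has {delta, echo, golf} ∩ (A ∖ {echo}) = ∅, so x is NOT a limit point.
  x = foxtrot: open {foxtrot, golf} ∋ x has {foxtrot, golf} ∩ (A ∖ {foxtrot}) = ∅, so x is NOT a limit point.
  x = golf: open {golf} ∋ x has {golf} ∩ (A ∖ {golf}) = ∅, so x is NOT a limit point.
  x = hotel: open {golf, hotel} ∋ x has {golf, hotel} ∩ (A ∖ {hotel}) = ∅, so x is NOT a limit point.
Collecting: A' = ∅.
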